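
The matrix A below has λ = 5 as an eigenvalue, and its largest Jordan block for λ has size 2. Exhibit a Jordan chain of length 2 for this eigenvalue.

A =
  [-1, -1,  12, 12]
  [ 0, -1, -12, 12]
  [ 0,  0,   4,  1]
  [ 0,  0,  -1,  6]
A Jordan chain for λ = 5 of length 2:
v_1 = (-4, 0, -1, -1)ᵀ
v_2 = (3, -2, 1, 0)ᵀ

Let N = A − (5)·I. We want v_2 with N^2 v_2 = 0 but N^1 v_2 ≠ 0; then v_{j-1} := N · v_j for j = 2, …, 2.

Pick v_2 = (3, -2, 1, 0)ᵀ.
Then v_1 = N · v_2 = (-4, 0, -1, -1)ᵀ.

Sanity check: (A − (5)·I) v_1 = (0, 0, 0, 0)ᵀ = 0. ✓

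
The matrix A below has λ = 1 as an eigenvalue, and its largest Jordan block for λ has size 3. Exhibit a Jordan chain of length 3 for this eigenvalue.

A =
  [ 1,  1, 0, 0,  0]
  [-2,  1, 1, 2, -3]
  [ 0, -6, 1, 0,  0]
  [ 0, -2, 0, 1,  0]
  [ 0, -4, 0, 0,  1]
A Jordan chain for λ = 1 of length 3:
v_1 = (-2, 0, 12, 4, 8)ᵀ
v_2 = (0, -2, 0, 0, 0)ᵀ
v_3 = (1, 0, 0, 0, 0)ᵀ

Let N = A − (1)·I. We want v_3 with N^3 v_3 = 0 but N^2 v_3 ≠ 0; then v_{j-1} := N · v_j for j = 3, …, 2.

Pick v_3 = (1, 0, 0, 0, 0)ᵀ.
Then v_2 = N · v_3 = (0, -2, 0, 0, 0)ᵀ.
Then v_1 = N · v_2 = (-2, 0, 12, 4, 8)ᵀ.

Sanity check: (A − (1)·I) v_1 = (0, 0, 0, 0, 0)ᵀ = 0. ✓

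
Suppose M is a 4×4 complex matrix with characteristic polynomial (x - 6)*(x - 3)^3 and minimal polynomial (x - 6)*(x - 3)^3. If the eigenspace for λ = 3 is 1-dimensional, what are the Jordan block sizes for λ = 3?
Block sizes for λ = 3: [3]

Step 1 — from the characteristic polynomial, algebraic multiplicity of λ = 3 is 3. From dim ker(M − (3)·I) = 1, there are exactly 1 Jordan blocks for λ = 3.
Step 2 — from the minimal polynomial, the factor (x − 3)^3 tells us the largest block for λ = 3 has size 3.
Step 3 — with total size 3, 1 blocks, and largest block 3, the block sizes (in nonincreasing order) are [3].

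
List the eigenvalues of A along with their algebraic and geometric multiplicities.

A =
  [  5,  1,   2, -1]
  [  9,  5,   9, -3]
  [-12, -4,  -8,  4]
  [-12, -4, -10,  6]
λ = 2: alg = 4, geom = 2

Step 1 — factor the characteristic polynomial to read off the algebraic multiplicities:
  χ_A(x) = (x - 2)^4

Step 2 — compute geometric multiplicities via the rank-nullity identity g(λ) = n − rank(A − λI):
  rank(A − (2)·I) = 2, so dim ker(A − (2)·I) = n − 2 = 2

Summary:
  λ = 2: algebraic multiplicity = 4, geometric multiplicity = 2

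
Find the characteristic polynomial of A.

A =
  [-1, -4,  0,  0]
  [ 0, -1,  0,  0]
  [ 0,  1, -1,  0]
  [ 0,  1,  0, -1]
x^4 + 4*x^3 + 6*x^2 + 4*x + 1

Expanding det(x·I − A) (e.g. by cofactor expansion or by noting that A is similar to its Jordan form J, which has the same characteristic polynomial as A) gives
  χ_A(x) = x^4 + 4*x^3 + 6*x^2 + 4*x + 1
which factors as (x + 1)^4. The eigenvalues (with algebraic multiplicities) are λ = -1 with multiplicity 4.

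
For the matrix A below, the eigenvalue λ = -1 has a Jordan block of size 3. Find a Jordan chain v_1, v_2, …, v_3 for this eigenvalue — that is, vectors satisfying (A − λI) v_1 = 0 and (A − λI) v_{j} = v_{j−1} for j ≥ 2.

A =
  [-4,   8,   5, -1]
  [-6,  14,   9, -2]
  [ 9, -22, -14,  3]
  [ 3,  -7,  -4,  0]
A Jordan chain for λ = -1 of length 3:
v_1 = (3, 3, -3, 0)ᵀ
v_2 = (-3, -6, 9, 3)ᵀ
v_3 = (1, 0, 0, 0)ᵀ

Let N = A − (-1)·I. We want v_3 with N^3 v_3 = 0 but N^2 v_3 ≠ 0; then v_{j-1} := N · v_j for j = 3, …, 2.

Pick v_3 = (1, 0, 0, 0)ᵀ.
Then v_2 = N · v_3 = (-3, -6, 9, 3)ᵀ.
Then v_1 = N · v_2 = (3, 3, -3, 0)ᵀ.

Sanity check: (A − (-1)·I) v_1 = (0, 0, 0, 0)ᵀ = 0. ✓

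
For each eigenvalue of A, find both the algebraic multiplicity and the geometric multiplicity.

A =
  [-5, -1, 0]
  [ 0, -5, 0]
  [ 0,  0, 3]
λ = -5: alg = 2, geom = 1; λ = 3: alg = 1, geom = 1

Step 1 — factor the characteristic polynomial to read off the algebraic multiplicities:
  χ_A(x) = (x - 3)*(x + 5)^2

Step 2 — compute geometric multiplicities via the rank-nullity identity g(λ) = n − rank(A − λI):
  rank(A − (-5)·I) = 2, so dim ker(A − (-5)·I) = n − 2 = 1
  rank(A − (3)·I) = 2, so dim ker(A − (3)·I) = n − 2 = 1

Summary:
  λ = -5: algebraic multiplicity = 2, geometric multiplicity = 1
  λ = 3: algebraic multiplicity = 1, geometric multiplicity = 1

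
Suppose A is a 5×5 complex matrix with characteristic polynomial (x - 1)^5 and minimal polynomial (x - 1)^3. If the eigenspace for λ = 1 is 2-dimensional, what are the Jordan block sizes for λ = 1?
Block sizes for λ = 1: [3, 2]

Step 1 — from the characteristic polynomial, algebraic multiplicity of λ = 1 is 5. From dim ker(A − (1)·I) = 2, there are exactly 2 Jordan blocks for λ = 1.
Step 2 — from the minimal polynomial, the factor (x − 1)^3 tells us the largest block for λ = 1 has size 3.
Step 3 — with total size 5, 2 blocks, and largest block 3, the block sizes (in nonincreasing order) are [3, 2].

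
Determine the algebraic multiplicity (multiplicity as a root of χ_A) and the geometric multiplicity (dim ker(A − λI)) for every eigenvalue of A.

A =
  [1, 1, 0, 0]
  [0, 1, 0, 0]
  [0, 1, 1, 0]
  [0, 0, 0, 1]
λ = 1: alg = 4, geom = 3

Step 1 — factor the characteristic polynomial to read off the algebraic multiplicities:
  χ_A(x) = (x - 1)^4

Step 2 — compute geometric multiplicities via the rank-nullity identity g(λ) = n − rank(A − λI):
  rank(A − (1)·I) = 1, so dim ker(A − (1)·I) = n − 1 = 3

Summary:
  λ = 1: algebraic multiplicity = 4, geometric multiplicity = 3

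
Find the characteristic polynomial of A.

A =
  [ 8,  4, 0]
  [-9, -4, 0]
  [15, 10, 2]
x^3 - 6*x^2 + 12*x - 8

Expanding det(x·I − A) (e.g. by cofactor expansion or by noting that A is similar to its Jordan form J, which has the same characteristic polynomial as A) gives
  χ_A(x) = x^3 - 6*x^2 + 12*x - 8
which factors as (x - 2)^3. The eigenvalues (with algebraic multiplicities) are λ = 2 with multiplicity 3.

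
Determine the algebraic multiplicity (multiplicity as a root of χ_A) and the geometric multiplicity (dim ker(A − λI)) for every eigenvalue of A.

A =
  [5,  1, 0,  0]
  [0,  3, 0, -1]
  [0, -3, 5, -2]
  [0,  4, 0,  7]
λ = 5: alg = 4, geom = 2

Step 1 — factor the characteristic polynomial to read off the algebraic multiplicities:
  χ_A(x) = (x - 5)^4

Step 2 — compute geometric multiplicities via the rank-nullity identity g(λ) = n − rank(A − λI):
  rank(A − (5)·I) = 2, so dim ker(A − (5)·I) = n − 2 = 2

Summary:
  λ = 5: algebraic multiplicity = 4, geometric multiplicity = 2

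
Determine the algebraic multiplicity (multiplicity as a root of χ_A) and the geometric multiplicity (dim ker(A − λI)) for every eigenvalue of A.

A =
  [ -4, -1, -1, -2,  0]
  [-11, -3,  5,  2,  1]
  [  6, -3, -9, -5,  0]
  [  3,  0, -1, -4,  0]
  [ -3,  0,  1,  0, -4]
λ = -5: alg = 4, geom = 2; λ = -4: alg = 1, geom = 1

Step 1 — factor the characteristic polynomial to read off the algebraic multiplicities:
  χ_A(x) = (x + 4)*(x + 5)^4

Step 2 — compute geometric multiplicities via the rank-nullity identity g(λ) = n − rank(A − λI):
  rank(A − (-5)·I) = 3, so dim ker(A − (-5)·I) = n − 3 = 2
  rank(A − (-4)·I) = 4, so dim ker(A − (-4)·I) = n − 4 = 1

Summary:
  λ = -5: algebraic multiplicity = 4, geometric multiplicity = 2
  λ = -4: algebraic multiplicity = 1, geometric multiplicity = 1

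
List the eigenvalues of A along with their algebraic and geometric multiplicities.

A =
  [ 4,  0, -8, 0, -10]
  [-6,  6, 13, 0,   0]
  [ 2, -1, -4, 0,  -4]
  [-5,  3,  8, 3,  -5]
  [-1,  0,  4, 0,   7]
λ = 2: alg = 1, geom = 1; λ = 3: alg = 3, geom = 1; λ = 5: alg = 1, geom = 1

Step 1 — factor the characteristic polynomial to read off the algebraic multiplicities:
  χ_A(x) = (x - 5)*(x - 3)^3*(x - 2)

Step 2 — compute geometric multiplicities via the rank-nullity identity g(λ) = n − rank(A − λI):
  rank(A − (2)·I) = 4, so dim ker(A − (2)·I) = n − 4 = 1
  rank(A − (3)·I) = 4, so dim ker(A − (3)·I) = n − 4 = 1
  rank(A − (5)·I) = 4, so dim ker(A − (5)·I) = n − 4 = 1

Summary:
  λ = 2: algebraic multiplicity = 1, geometric multiplicity = 1
  λ = 3: algebraic multiplicity = 3, geometric multiplicity = 1
  λ = 5: algebraic multiplicity = 1, geometric multiplicity = 1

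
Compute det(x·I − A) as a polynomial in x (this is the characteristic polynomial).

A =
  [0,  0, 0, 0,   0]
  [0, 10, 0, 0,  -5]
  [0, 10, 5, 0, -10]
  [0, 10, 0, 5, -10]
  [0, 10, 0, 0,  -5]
x^5 - 15*x^4 + 75*x^3 - 125*x^2

Expanding det(x·I − A) (e.g. by cofactor expansion or by noting that A is similar to its Jordan form J, which has the same characteristic polynomial as A) gives
  χ_A(x) = x^5 - 15*x^4 + 75*x^3 - 125*x^2
which factors as x^2*(x - 5)^3. The eigenvalues (with algebraic multiplicities) are λ = 0 with multiplicity 2, λ = 5 with multiplicity 3.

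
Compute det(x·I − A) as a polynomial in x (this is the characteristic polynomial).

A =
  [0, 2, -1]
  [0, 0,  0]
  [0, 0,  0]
x^3

Expanding det(x·I − A) (e.g. by cofactor expansion or by noting that A is similar to its Jordan form J, which has the same characteristic polynomial as A) gives
  χ_A(x) = x^3
which factors as x^3. The eigenvalues (with algebraic multiplicities) are λ = 0 with multiplicity 3.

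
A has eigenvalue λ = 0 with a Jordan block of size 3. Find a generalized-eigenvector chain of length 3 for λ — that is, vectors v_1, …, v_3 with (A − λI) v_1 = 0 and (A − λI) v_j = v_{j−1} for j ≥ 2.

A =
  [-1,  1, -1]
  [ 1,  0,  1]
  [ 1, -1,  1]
A Jordan chain for λ = 0 of length 3:
v_1 = (1, 0, -1)ᵀ
v_2 = (-1, 1, 1)ᵀ
v_3 = (1, 0, 0)ᵀ

Let N = A − (0)·I. We want v_3 with N^3 v_3 = 0 but N^2 v_3 ≠ 0; then v_{j-1} := N · v_j for j = 3, …, 2.

Pick v_3 = (1, 0, 0)ᵀ.
Then v_2 = N · v_3 = (-1, 1, 1)ᵀ.
Then v_1 = N · v_2 = (1, 0, -1)ᵀ.

Sanity check: (A − (0)·I) v_1 = (0, 0, 0)ᵀ = 0. ✓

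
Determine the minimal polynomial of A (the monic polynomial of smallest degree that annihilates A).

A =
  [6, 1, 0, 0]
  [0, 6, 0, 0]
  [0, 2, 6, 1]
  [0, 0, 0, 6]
x^2 - 12*x + 36

The characteristic polynomial is χ_A(x) = (x - 6)^4, so the eigenvalues are known. The minimal polynomial is
  m_A(x) = Π_λ (x − λ)^{k_λ}
where k_λ is the size of the *largest* Jordan block for λ (equivalently, the smallest k with (A − λI)^k v = 0 for every generalised eigenvector v of λ).

  λ = 6: largest Jordan block has size 2, contributing (x − 6)^2

So m_A(x) = (x - 6)^2 = x^2 - 12*x + 36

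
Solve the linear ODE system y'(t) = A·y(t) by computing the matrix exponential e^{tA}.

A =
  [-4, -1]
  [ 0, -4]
e^{tA} =
  [exp(-4*t), -t*exp(-4*t)]
  [0, exp(-4*t)]

Strategy: write A = P · J · P⁻¹ where J is a Jordan canonical form, so e^{tA} = P · e^{tJ} · P⁻¹, and e^{tJ} can be computed block-by-block.

A has Jordan form
J =
  [-4,  1]
  [ 0, -4]
(up to reordering of blocks).

Per-block formulas:
  For a 2×2 Jordan block J_2(-4): exp(t · J_2(-4)) = e^(-4t)·(I + t·N), where N is the 2×2 nilpotent shift.

After assembling e^{tJ} and conjugating by P, we get:

e^{tA} =
  [exp(-4*t), -t*exp(-4*t)]
  [0, exp(-4*t)]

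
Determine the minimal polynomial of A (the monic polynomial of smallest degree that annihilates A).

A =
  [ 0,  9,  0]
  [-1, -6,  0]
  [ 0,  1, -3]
x^3 + 9*x^2 + 27*x + 27

The characteristic polynomial is χ_A(x) = (x + 3)^3, so the eigenvalues are known. The minimal polynomial is
  m_A(x) = Π_λ (x − λ)^{k_λ}
where k_λ is the size of the *largest* Jordan block for λ (equivalently, the smallest k with (A − λI)^k v = 0 for every generalised eigenvector v of λ).

  λ = -3: largest Jordan block has size 3, contributing (x + 3)^3

So m_A(x) = (x + 3)^3 = x^3 + 9*x^2 + 27*x + 27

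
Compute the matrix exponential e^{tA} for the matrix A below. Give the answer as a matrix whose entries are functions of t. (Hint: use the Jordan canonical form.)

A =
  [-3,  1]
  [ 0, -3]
e^{tA} =
  [exp(-3*t), t*exp(-3*t)]
  [0, exp(-3*t)]

Strategy: write A = P · J · P⁻¹ where J is a Jordan canonical form, so e^{tA} = P · e^{tJ} · P⁻¹, and e^{tJ} can be computed block-by-block.

A has Jordan form
J =
  [-3,  1]
  [ 0, -3]
(up to reordering of blocks).

Per-block formulas:
  For a 2×2 Jordan block J_2(-3): exp(t · J_2(-3)) = e^(-3t)·(I + t·N), where N is the 2×2 nilpotent shift.

After assembling e^{tJ} and conjugating by P, we get:

e^{tA} =
  [exp(-3*t), t*exp(-3*t)]
  [0, exp(-3*t)]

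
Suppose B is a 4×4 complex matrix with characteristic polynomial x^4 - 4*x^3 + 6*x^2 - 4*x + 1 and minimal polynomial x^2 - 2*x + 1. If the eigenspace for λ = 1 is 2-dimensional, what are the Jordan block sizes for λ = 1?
Block sizes for λ = 1: [2, 2]

Step 1 — from the characteristic polynomial, algebraic multiplicity of λ = 1 is 4. From dim ker(B − (1)·I) = 2, there are exactly 2 Jordan blocks for λ = 1.
Step 2 — from the minimal polynomial, the factor (x − 1)^2 tells us the largest block for λ = 1 has size 2.
Step 3 — with total size 4, 2 blocks, and largest block 2, the block sizes (in nonincreasing order) are [2, 2].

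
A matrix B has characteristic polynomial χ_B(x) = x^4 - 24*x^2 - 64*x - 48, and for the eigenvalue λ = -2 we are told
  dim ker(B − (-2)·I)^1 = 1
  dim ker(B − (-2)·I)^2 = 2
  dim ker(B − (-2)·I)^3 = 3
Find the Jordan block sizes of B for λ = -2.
Block sizes for λ = -2: [3]

From the dimensions of kernels of powers, the number of Jordan blocks of size at least j is d_j − d_{j−1} where d_j = dim ker(N^j) (with d_0 = 0). Computing the differences gives [1, 1, 1].
The number of blocks of size exactly k is (#blocks of size ≥ k) − (#blocks of size ≥ k + 1), so the partition is: 1 block(s) of size 3.
In nonincreasing order the block sizes are [3].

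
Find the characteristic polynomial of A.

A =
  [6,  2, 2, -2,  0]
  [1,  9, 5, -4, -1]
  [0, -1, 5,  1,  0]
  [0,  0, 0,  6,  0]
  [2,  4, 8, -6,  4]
x^5 - 30*x^4 + 360*x^3 - 2160*x^2 + 6480*x - 7776

Expanding det(x·I − A) (e.g. by cofactor expansion or by noting that A is similar to its Jordan form J, which has the same characteristic polynomial as A) gives
  χ_A(x) = x^5 - 30*x^4 + 360*x^3 - 2160*x^2 + 6480*x - 7776
which factors as (x - 6)^5. The eigenvalues (with algebraic multiplicities) are λ = 6 with multiplicity 5.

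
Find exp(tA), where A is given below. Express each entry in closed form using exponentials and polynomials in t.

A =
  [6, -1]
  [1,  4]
e^{tA} =
  [t*exp(5*t) + exp(5*t), -t*exp(5*t)]
  [t*exp(5*t), -t*exp(5*t) + exp(5*t)]

Strategy: write A = P · J · P⁻¹ where J is a Jordan canonical form, so e^{tA} = P · e^{tJ} · P⁻¹, and e^{tJ} can be computed block-by-block.

A has Jordan form
J =
  [5, 1]
  [0, 5]
(up to reordering of blocks).

Per-block formulas:
  For a 2×2 Jordan block J_2(5): exp(t · J_2(5)) = e^(5t)·(I + t·N), where N is the 2×2 nilpotent shift.

After assembling e^{tJ} and conjugating by P, we get:

e^{tA} =
  [t*exp(5*t) + exp(5*t), -t*exp(5*t)]
  [t*exp(5*t), -t*exp(5*t) + exp(5*t)]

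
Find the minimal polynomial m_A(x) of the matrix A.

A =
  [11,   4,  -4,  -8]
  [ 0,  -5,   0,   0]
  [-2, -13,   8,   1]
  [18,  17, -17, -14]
x^3 - 5*x^2 - 25*x + 125

The characteristic polynomial is χ_A(x) = (x - 5)^2*(x + 5)^2, so the eigenvalues are known. The minimal polynomial is
  m_A(x) = Π_λ (x − λ)^{k_λ}
where k_λ is the size of the *largest* Jordan block for λ (equivalently, the smallest k with (A − λI)^k v = 0 for every generalised eigenvector v of λ).

  λ = -5: largest Jordan block has size 1, contributing (x + 5)
  λ = 5: largest Jordan block has size 2, contributing (x − 5)^2

So m_A(x) = (x - 5)^2*(x + 5) = x^3 - 5*x^2 - 25*x + 125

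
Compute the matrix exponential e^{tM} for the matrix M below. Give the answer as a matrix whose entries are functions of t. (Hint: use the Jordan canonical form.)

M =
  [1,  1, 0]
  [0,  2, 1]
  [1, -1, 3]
e^{tM} =
  [t^2*exp(2*t)/2 - t*exp(2*t) + exp(2*t), -t^2*exp(2*t)/2 + t*exp(2*t), t^2*exp(2*t)/2]
  [t^2*exp(2*t)/2, -t^2*exp(2*t)/2 + exp(2*t), t^2*exp(2*t)/2 + t*exp(2*t)]
  [t*exp(2*t), -t*exp(2*t), t*exp(2*t) + exp(2*t)]

Strategy: write M = P · J · P⁻¹ where J is a Jordan canonical form, so e^{tM} = P · e^{tJ} · P⁻¹, and e^{tJ} can be computed block-by-block.

M has Jordan form
J =
  [2, 1, 0]
  [0, 2, 1]
  [0, 0, 2]
(up to reordering of blocks).

Per-block formulas:
  For a 3×3 Jordan block J_3(2): exp(t · J_3(2)) = e^(2t)·(I + t·N + (t^2/2)·N^2), where N is the 3×3 nilpotent shift.

After assembling e^{tJ} and conjugating by P, we get:

e^{tM} =
  [t^2*exp(2*t)/2 - t*exp(2*t) + exp(2*t), -t^2*exp(2*t)/2 + t*exp(2*t), t^2*exp(2*t)/2]
  [t^2*exp(2*t)/2, -t^2*exp(2*t)/2 + exp(2*t), t^2*exp(2*t)/2 + t*exp(2*t)]
  [t*exp(2*t), -t*exp(2*t), t*exp(2*t) + exp(2*t)]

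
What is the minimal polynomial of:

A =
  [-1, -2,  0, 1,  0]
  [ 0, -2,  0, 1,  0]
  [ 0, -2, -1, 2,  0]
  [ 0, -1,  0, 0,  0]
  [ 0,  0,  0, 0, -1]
x^3 + 3*x^2 + 3*x + 1

The characteristic polynomial is χ_A(x) = (x + 1)^5, so the eigenvalues are known. The minimal polynomial is
  m_A(x) = Π_λ (x − λ)^{k_λ}
where k_λ is the size of the *largest* Jordan block for λ (equivalently, the smallest k with (A − λI)^k v = 0 for every generalised eigenvector v of λ).

  λ = -1: largest Jordan block has size 3, contributing (x + 1)^3

So m_A(x) = (x + 1)^3 = x^3 + 3*x^2 + 3*x + 1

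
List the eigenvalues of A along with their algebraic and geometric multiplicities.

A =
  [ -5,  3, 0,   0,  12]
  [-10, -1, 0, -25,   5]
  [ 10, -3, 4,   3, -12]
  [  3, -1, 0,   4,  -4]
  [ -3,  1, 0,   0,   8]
λ = -1: alg = 2, geom = 1; λ = 4: alg = 3, geom = 2

Step 1 — factor the characteristic polynomial to read off the algebraic multiplicities:
  χ_A(x) = (x - 4)^3*(x + 1)^2

Step 2 — compute geometric multiplicities via the rank-nullity identity g(λ) = n − rank(A − λI):
  rank(A − (-1)·I) = 4, so dim ker(A − (-1)·I) = n − 4 = 1
  rank(A − (4)·I) = 3, so dim ker(A − (4)·I) = n − 3 = 2

Summary:
  λ = -1: algebraic multiplicity = 2, geometric multiplicity = 1
  λ = 4: algebraic multiplicity = 3, geometric multiplicity = 2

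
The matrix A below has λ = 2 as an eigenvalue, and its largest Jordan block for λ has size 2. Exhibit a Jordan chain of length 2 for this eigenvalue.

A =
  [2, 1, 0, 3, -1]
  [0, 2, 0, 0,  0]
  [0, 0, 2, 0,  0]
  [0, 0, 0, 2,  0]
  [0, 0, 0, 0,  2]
A Jordan chain for λ = 2 of length 2:
v_1 = (1, 0, 0, 0, 0)ᵀ
v_2 = (0, 1, 0, 0, 0)ᵀ

Let N = A − (2)·I. We want v_2 with N^2 v_2 = 0 but N^1 v_2 ≠ 0; then v_{j-1} := N · v_j for j = 2, …, 2.

Pick v_2 = (0, 1, 0, 0, 0)ᵀ.
Then v_1 = N · v_2 = (1, 0, 0, 0, 0)ᵀ.

Sanity check: (A − (2)·I) v_1 = (0, 0, 0, 0, 0)ᵀ = 0. ✓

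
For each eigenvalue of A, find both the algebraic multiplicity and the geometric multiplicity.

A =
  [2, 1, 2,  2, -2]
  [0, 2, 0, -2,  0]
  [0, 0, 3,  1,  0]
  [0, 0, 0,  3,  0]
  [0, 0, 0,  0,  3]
λ = 2: alg = 2, geom = 1; λ = 3: alg = 3, geom = 2

Step 1 — factor the characteristic polynomial to read off the algebraic multiplicities:
  χ_A(x) = (x - 3)^3*(x - 2)^2

Step 2 — compute geometric multiplicities via the rank-nullity identity g(λ) = n − rank(A − λI):
  rank(A − (2)·I) = 4, so dim ker(A − (2)·I) = n − 4 = 1
  rank(A − (3)·I) = 3, so dim ker(A − (3)·I) = n − 3 = 2

Summary:
  λ = 2: algebraic multiplicity = 2, geometric multiplicity = 1
  λ = 3: algebraic multiplicity = 3, geometric multiplicity = 2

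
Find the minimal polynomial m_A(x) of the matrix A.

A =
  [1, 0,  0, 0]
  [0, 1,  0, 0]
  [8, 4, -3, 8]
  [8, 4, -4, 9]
x^2 - 6*x + 5

The characteristic polynomial is χ_A(x) = (x - 5)*(x - 1)^3, so the eigenvalues are known. The minimal polynomial is
  m_A(x) = Π_λ (x − λ)^{k_λ}
where k_λ is the size of the *largest* Jordan block for λ (equivalently, the smallest k with (A − λI)^k v = 0 for every generalised eigenvector v of λ).

  λ = 1: largest Jordan block has size 1, contributing (x − 1)
  λ = 5: largest Jordan block has size 1, contributing (x − 5)

So m_A(x) = (x - 5)*(x - 1) = x^2 - 6*x + 5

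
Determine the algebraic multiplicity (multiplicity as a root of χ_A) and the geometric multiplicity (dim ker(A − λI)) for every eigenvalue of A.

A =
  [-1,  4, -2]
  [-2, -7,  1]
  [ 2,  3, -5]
λ = -5: alg = 1, geom = 1; λ = -4: alg = 2, geom = 1

Step 1 — factor the characteristic polynomial to read off the algebraic multiplicities:
  χ_A(x) = (x + 4)^2*(x + 5)

Step 2 — compute geometric multiplicities via the rank-nullity identity g(λ) = n − rank(A − λI):
  rank(A − (-5)·I) = 2, so dim ker(A − (-5)·I) = n − 2 = 1
  rank(A − (-4)·I) = 2, so dim ker(A − (-4)·I) = n − 2 = 1

Summary:
  λ = -5: algebraic multiplicity = 1, geometric multiplicity = 1
  λ = -4: algebraic multiplicity = 2, geometric multiplicity = 1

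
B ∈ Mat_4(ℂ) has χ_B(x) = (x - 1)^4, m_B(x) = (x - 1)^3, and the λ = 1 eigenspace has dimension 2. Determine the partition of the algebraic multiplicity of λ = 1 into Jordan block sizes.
Block sizes for λ = 1: [3, 1]

Step 1 — from the characteristic polynomial, algebraic multiplicity of λ = 1 is 4. From dim ker(B − (1)·I) = 2, there are exactly 2 Jordan blocks for λ = 1.
Step 2 — from the minimal polynomial, the factor (x − 1)^3 tells us the largest block for λ = 1 has size 3.
Step 3 — with total size 4, 2 blocks, and largest block 3, the block sizes (in nonincreasing order) are [3, 1].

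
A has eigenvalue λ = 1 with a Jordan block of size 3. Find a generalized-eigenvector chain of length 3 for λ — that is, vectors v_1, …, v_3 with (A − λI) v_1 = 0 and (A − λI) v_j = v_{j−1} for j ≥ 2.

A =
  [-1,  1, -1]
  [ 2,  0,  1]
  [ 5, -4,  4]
A Jordan chain for λ = 1 of length 3:
v_1 = (1, -1, -3)ᵀ
v_2 = (-2, 2, 5)ᵀ
v_3 = (1, 0, 0)ᵀ

Let N = A − (1)·I. We want v_3 with N^3 v_3 = 0 but N^2 v_3 ≠ 0; then v_{j-1} := N · v_j for j = 3, …, 2.

Pick v_3 = (1, 0, 0)ᵀ.
Then v_2 = N · v_3 = (-2, 2, 5)ᵀ.
Then v_1 = N · v_2 = (1, -1, -3)ᵀ.

Sanity check: (A − (1)·I) v_1 = (0, 0, 0)ᵀ = 0. ✓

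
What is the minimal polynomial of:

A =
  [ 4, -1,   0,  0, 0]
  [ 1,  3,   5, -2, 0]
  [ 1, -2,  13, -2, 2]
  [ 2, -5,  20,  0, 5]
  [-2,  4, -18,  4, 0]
x^3 - 12*x^2 + 48*x - 64

The characteristic polynomial is χ_A(x) = (x - 4)^5, so the eigenvalues are known. The minimal polynomial is
  m_A(x) = Π_λ (x − λ)^{k_λ}
where k_λ is the size of the *largest* Jordan block for λ (equivalently, the smallest k with (A − λI)^k v = 0 for every generalised eigenvector v of λ).

  λ = 4: largest Jordan block has size 3, contributing (x − 4)^3

So m_A(x) = (x - 4)^3 = x^3 - 12*x^2 + 48*x - 64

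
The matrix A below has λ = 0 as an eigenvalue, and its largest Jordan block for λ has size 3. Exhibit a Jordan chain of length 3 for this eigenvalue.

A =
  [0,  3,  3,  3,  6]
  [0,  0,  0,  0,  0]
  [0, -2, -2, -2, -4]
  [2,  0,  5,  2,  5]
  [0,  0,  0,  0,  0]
A Jordan chain for λ = 0 of length 3:
v_1 = (6, 0, -4, 4, 0)ᵀ
v_2 = (0, 0, 0, 2, 0)ᵀ
v_3 = (1, 0, 0, 0, 0)ᵀ

Let N = A − (0)·I. We want v_3 with N^3 v_3 = 0 but N^2 v_3 ≠ 0; then v_{j-1} := N · v_j for j = 3, …, 2.

Pick v_3 = (1, 0, 0, 0, 0)ᵀ.
Then v_2 = N · v_3 = (0, 0, 0, 2, 0)ᵀ.
Then v_1 = N · v_2 = (6, 0, -4, 4, 0)ᵀ.

Sanity check: (A − (0)·I) v_1 = (0, 0, 0, 0, 0)ᵀ = 0. ✓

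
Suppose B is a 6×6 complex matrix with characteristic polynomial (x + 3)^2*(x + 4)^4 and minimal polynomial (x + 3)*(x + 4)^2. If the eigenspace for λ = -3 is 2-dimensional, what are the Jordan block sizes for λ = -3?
Block sizes for λ = -3: [1, 1]

Step 1 — from the characteristic polynomial, algebraic multiplicity of λ = -3 is 2. From dim ker(B − (-3)·I) = 2, there are exactly 2 Jordan blocks for λ = -3.
Step 2 — from the minimal polynomial, the factor (x + 3) tells us the largest block for λ = -3 has size 1.
Step 3 — with total size 2, 2 blocks, and largest block 1, the block sizes (in nonincreasing order) are [1, 1].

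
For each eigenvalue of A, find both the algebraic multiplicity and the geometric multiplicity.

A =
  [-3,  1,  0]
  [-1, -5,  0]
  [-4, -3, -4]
λ = -4: alg = 3, geom = 1

Step 1 — factor the characteristic polynomial to read off the algebraic multiplicities:
  χ_A(x) = (x + 4)^3

Step 2 — compute geometric multiplicities via the rank-nullity identity g(λ) = n − rank(A − λI):
  rank(A − (-4)·I) = 2, so dim ker(A − (-4)·I) = n − 2 = 1

Summary:
  λ = -4: algebraic multiplicity = 3, geometric multiplicity = 1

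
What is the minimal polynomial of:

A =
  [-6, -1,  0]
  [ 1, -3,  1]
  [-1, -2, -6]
x^3 + 15*x^2 + 75*x + 125

The characteristic polynomial is χ_A(x) = (x + 5)^3, so the eigenvalues are known. The minimal polynomial is
  m_A(x) = Π_λ (x − λ)^{k_λ}
where k_λ is the size of the *largest* Jordan block for λ (equivalently, the smallest k with (A − λI)^k v = 0 for every generalised eigenvector v of λ).

  λ = -5: largest Jordan block has size 3, contributing (x + 5)^3

So m_A(x) = (x + 5)^3 = x^3 + 15*x^2 + 75*x + 125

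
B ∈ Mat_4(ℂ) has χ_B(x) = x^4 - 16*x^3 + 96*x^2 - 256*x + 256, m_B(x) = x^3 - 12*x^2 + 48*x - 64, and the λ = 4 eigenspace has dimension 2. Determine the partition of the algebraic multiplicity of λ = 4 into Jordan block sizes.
Block sizes for λ = 4: [3, 1]

Step 1 — from the characteristic polynomial, algebraic multiplicity of λ = 4 is 4. From dim ker(B − (4)·I) = 2, there are exactly 2 Jordan blocks for λ = 4.
Step 2 — from the minimal polynomial, the factor (x − 4)^3 tells us the largest block for λ = 4 has size 3.
Step 3 — with total size 4, 2 blocks, and largest block 3, the block sizes (in nonincreasing order) are [3, 1].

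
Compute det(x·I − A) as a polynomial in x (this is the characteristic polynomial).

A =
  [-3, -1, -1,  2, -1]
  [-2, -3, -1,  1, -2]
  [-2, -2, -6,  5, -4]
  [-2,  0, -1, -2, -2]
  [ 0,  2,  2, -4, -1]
x^5 + 15*x^4 + 90*x^3 + 270*x^2 + 405*x + 243

Expanding det(x·I − A) (e.g. by cofactor expansion or by noting that A is similar to its Jordan form J, which has the same characteristic polynomial as A) gives
  χ_A(x) = x^5 + 15*x^4 + 90*x^3 + 270*x^2 + 405*x + 243
which factors as (x + 3)^5. The eigenvalues (with algebraic multiplicities) are λ = -3 with multiplicity 5.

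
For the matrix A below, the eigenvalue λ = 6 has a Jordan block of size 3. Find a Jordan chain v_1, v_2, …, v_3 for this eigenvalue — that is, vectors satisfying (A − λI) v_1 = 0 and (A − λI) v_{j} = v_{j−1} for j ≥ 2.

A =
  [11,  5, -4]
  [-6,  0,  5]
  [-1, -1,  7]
A Jordan chain for λ = 6 of length 3:
v_1 = (-1, 1, 0)ᵀ
v_2 = (5, -6, -1)ᵀ
v_3 = (1, 0, 0)ᵀ

Let N = A − (6)·I. We want v_3 with N^3 v_3 = 0 but N^2 v_3 ≠ 0; then v_{j-1} := N · v_j for j = 3, …, 2.

Pick v_3 = (1, 0, 0)ᵀ.
Then v_2 = N · v_3 = (5, -6, -1)ᵀ.
Then v_1 = N · v_2 = (-1, 1, 0)ᵀ.

Sanity check: (A − (6)·I) v_1 = (0, 0, 0)ᵀ = 0. ✓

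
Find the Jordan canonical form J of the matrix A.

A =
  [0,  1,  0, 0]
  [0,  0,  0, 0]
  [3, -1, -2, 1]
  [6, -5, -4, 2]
J_2(0) ⊕ J_2(0)

The characteristic polynomial is
  det(x·I − A) = x^4

Eigenvalues and multiplicities (the geometric multiplicity of λ is n − rank(A − λI), which equals the number of Jordan blocks for λ):
  λ = 0: algebraic multiplicity = 4, geometric multiplicity = 2

Determining the block sizes for each eigenvalue:
  λ = 0: with am = 4 and gm = 2, the partition is not yet determined (e.g. several partitions of 4 into 2 parts exist). Let N = A − (0)·I. Computing rank(N^1) = 2, rank(N^2) = 0; the number of blocks of size ≥ j is rank(N^{j−1}) − rank(N^j), giving [2, 2]. So we have 2 block(s) of size 2 → block sizes [2, 2]

Assembling the blocks gives a Jordan form
J =
  [0, 1, 0, 0]
  [0, 0, 0, 0]
  [0, 0, 0, 1]
  [0, 0, 0, 0]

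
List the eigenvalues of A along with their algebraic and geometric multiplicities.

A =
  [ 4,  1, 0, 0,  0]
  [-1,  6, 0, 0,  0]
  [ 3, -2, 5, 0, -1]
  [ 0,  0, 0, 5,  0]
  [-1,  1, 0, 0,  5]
λ = 5: alg = 5, geom = 3

Step 1 — factor the characteristic polynomial to read off the algebraic multiplicities:
  χ_A(x) = (x - 5)^5

Step 2 — compute geometric multiplicities via the rank-nullity identity g(λ) = n − rank(A − λI):
  rank(A − (5)·I) = 2, so dim ker(A − (5)·I) = n − 2 = 3

Summary:
  λ = 5: algebraic multiplicity = 5, geometric multiplicity = 3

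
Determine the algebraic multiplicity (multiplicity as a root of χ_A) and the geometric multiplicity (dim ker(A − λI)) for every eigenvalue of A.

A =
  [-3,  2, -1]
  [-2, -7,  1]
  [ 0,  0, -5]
λ = -5: alg = 3, geom = 2

Step 1 — factor the characteristic polynomial to read off the algebraic multiplicities:
  χ_A(x) = (x + 5)^3

Step 2 — compute geometric multiplicities via the rank-nullity identity g(λ) = n − rank(A − λI):
  rank(A − (-5)·I) = 1, so dim ker(A − (-5)·I) = n − 1 = 2

Summary:
  λ = -5: algebraic multiplicity = 3, geometric multiplicity = 2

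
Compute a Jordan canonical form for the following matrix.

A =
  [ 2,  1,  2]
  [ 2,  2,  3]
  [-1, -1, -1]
J_3(1)

The characteristic polynomial is
  det(x·I − A) = x^3 - 3*x^2 + 3*x - 1 = (x - 1)^3

Eigenvalues and multiplicities (the geometric multiplicity of λ is n − rank(A − λI), which equals the number of Jordan blocks for λ):
  λ = 1: algebraic multiplicity = 3, geometric multiplicity = 1

Determining the block sizes for each eigenvalue:
  λ = 1: one block (gm = 1), so the single block has size am = 3 → block sizes [3]

Assembling the blocks gives a Jordan form
J =
  [1, 1, 0]
  [0, 1, 1]
  [0, 0, 1]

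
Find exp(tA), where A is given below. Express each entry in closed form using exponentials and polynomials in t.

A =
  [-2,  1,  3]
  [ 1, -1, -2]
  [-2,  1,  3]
e^{tA} =
  [-t^2/2 - 2*t + 1, t, t^2/2 + 3*t]
  [t^2/2 + t, 1 - t, -t^2/2 - 2*t]
  [-t^2/2 - 2*t, t, t^2/2 + 3*t + 1]

Strategy: write A = P · J · P⁻¹ where J is a Jordan canonical form, so e^{tA} = P · e^{tJ} · P⁻¹, and e^{tJ} can be computed block-by-block.

A has Jordan form
J =
  [0, 1, 0]
  [0, 0, 1]
  [0, 0, 0]
(up to reordering of blocks).

Per-block formulas:
  For a 3×3 Jordan block J_3(0): exp(t · J_3(0)) = e^(0t)·(I + t·N + (t^2/2)·N^2), where N is the 3×3 nilpotent shift.

After assembling e^{tJ} and conjugating by P, we get:

e^{tA} =
  [-t^2/2 - 2*t + 1, t, t^2/2 + 3*t]
  [t^2/2 + t, 1 - t, -t^2/2 - 2*t]
  [-t^2/2 - 2*t, t, t^2/2 + 3*t + 1]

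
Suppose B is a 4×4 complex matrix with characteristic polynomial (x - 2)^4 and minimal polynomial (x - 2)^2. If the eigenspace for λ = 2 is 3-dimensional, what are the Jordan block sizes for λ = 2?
Block sizes for λ = 2: [2, 1, 1]

Step 1 — from the characteristic polynomial, algebraic multiplicity of λ = 2 is 4. From dim ker(B − (2)·I) = 3, there are exactly 3 Jordan blocks for λ = 2.
Step 2 — from the minimal polynomial, the factor (x − 2)^2 tells us the largest block for λ = 2 has size 2.
Step 3 — with total size 4, 3 blocks, and largest block 2, the block sizes (in nonincreasing order) are [2, 1, 1].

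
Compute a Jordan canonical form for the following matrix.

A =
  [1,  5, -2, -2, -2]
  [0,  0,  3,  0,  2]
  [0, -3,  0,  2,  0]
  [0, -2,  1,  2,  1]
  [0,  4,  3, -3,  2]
J_3(1) ⊕ J_2(1)

The characteristic polynomial is
  det(x·I − A) = x^5 - 5*x^4 + 10*x^3 - 10*x^2 + 5*x - 1 = (x - 1)^5

Eigenvalues and multiplicities (the geometric multiplicity of λ is n − rank(A − λI), which equals the number of Jordan blocks for λ):
  λ = 1: algebraic multiplicity = 5, geometric multiplicity = 2

Determining the block sizes for each eigenvalue:
  λ = 1: with am = 5 and gm = 2, the partition is not yet determined (e.g. several partitions of 5 into 2 parts exist). Let N = A − (1)·I. Computing rank(N^1) = 3, rank(N^2) = 1, rank(N^3) = 0; the number of blocks of size ≥ j is rank(N^{j−1}) − rank(N^j), giving [2, 2, 1]. So we have 1 block(s) of size 3, 1 block(s) of size 2 → block sizes [3, 2]

Assembling the blocks gives a Jordan form
J =
  [1, 1, 0, 0, 0]
  [0, 1, 1, 0, 0]
  [0, 0, 1, 0, 0]
  [0, 0, 0, 1, 1]
  [0, 0, 0, 0, 1]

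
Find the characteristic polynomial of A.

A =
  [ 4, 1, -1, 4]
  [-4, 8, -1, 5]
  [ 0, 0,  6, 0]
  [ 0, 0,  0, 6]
x^4 - 24*x^3 + 216*x^2 - 864*x + 1296

Expanding det(x·I − A) (e.g. by cofactor expansion or by noting that A is similar to its Jordan form J, which has the same characteristic polynomial as A) gives
  χ_A(x) = x^4 - 24*x^3 + 216*x^2 - 864*x + 1296
which factors as (x - 6)^4. The eigenvalues (with algebraic multiplicities) are λ = 6 with multiplicity 4.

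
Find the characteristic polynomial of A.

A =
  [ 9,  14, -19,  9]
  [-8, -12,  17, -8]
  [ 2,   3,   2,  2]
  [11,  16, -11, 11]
x^4 - 10*x^3 + 25*x^2

Expanding det(x·I − A) (e.g. by cofactor expansion or by noting that A is similar to its Jordan form J, which has the same characteristic polynomial as A) gives
  χ_A(x) = x^4 - 10*x^3 + 25*x^2
which factors as x^2*(x - 5)^2. The eigenvalues (with algebraic multiplicities) are λ = 0 with multiplicity 2, λ = 5 with multiplicity 2.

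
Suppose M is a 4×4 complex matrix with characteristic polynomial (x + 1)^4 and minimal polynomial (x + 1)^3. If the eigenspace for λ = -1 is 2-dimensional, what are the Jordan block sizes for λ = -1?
Block sizes for λ = -1: [3, 1]

Step 1 — from the characteristic polynomial, algebraic multiplicity of λ = -1 is 4. From dim ker(M − (-1)·I) = 2, there are exactly 2 Jordan blocks for λ = -1.
Step 2 — from the minimal polynomial, the factor (x + 1)^3 tells us the largest block for λ = -1 has size 3.
Step 3 — with total size 4, 2 blocks, and largest block 3, the block sizes (in nonincreasing order) are [3, 1].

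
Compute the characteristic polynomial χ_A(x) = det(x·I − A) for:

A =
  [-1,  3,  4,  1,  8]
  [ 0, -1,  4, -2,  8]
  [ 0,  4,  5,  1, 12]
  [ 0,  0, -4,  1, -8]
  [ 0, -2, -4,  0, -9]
x^5 + 5*x^4 + 10*x^3 + 10*x^2 + 5*x + 1

Expanding det(x·I − A) (e.g. by cofactor expansion or by noting that A is similar to its Jordan form J, which has the same characteristic polynomial as A) gives
  χ_A(x) = x^5 + 5*x^4 + 10*x^3 + 10*x^2 + 5*x + 1
which factors as (x + 1)^5. The eigenvalues (with algebraic multiplicities) are λ = -1 with multiplicity 5.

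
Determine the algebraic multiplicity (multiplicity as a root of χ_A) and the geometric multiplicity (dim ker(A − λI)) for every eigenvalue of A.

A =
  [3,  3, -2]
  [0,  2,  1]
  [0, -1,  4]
λ = 3: alg = 3, geom = 1

Step 1 — factor the characteristic polynomial to read off the algebraic multiplicities:
  χ_A(x) = (x - 3)^3

Step 2 — compute geometric multiplicities via the rank-nullity identity g(λ) = n − rank(A − λI):
  rank(A − (3)·I) = 2, so dim ker(A − (3)·I) = n − 2 = 1

Summary:
  λ = 3: algebraic multiplicity = 3, geometric multiplicity = 1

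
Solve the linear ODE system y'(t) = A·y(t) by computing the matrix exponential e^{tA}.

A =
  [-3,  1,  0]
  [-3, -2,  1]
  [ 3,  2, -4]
e^{tA} =
  [-3*t^2*exp(-3*t)/2 + exp(-3*t), t^2*exp(-3*t)/2 + t*exp(-3*t), t^2*exp(-3*t)/2]
  [-3*t*exp(-3*t), t*exp(-3*t) + exp(-3*t), t*exp(-3*t)]
  [-9*t^2*exp(-3*t)/2 + 3*t*exp(-3*t), 3*t^2*exp(-3*t)/2 + 2*t*exp(-3*t), 3*t^2*exp(-3*t)/2 - t*exp(-3*t) + exp(-3*t)]

Strategy: write A = P · J · P⁻¹ where J is a Jordan canonical form, so e^{tA} = P · e^{tJ} · P⁻¹, and e^{tJ} can be computed block-by-block.

A has Jordan form
J =
  [-3,  1,  0]
  [ 0, -3,  1]
  [ 0,  0, -3]
(up to reordering of blocks).

Per-block formulas:
  For a 3×3 Jordan block J_3(-3): exp(t · J_3(-3)) = e^(-3t)·(I + t·N + (t^2/2)·N^2), where N is the 3×3 nilpotent shift.

After assembling e^{tJ} and conjugating by P, we get:

e^{tA} =
  [-3*t^2*exp(-3*t)/2 + exp(-3*t), t^2*exp(-3*t)/2 + t*exp(-3*t), t^2*exp(-3*t)/2]
  [-3*t*exp(-3*t), t*exp(-3*t) + exp(-3*t), t*exp(-3*t)]
  [-9*t^2*exp(-3*t)/2 + 3*t*exp(-3*t), 3*t^2*exp(-3*t)/2 + 2*t*exp(-3*t), 3*t^2*exp(-3*t)/2 - t*exp(-3*t) + exp(-3*t)]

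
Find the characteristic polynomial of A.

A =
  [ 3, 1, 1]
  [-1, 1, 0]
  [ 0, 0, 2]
x^3 - 6*x^2 + 12*x - 8

Expanding det(x·I − A) (e.g. by cofactor expansion or by noting that A is similar to its Jordan form J, which has the same characteristic polynomial as A) gives
  χ_A(x) = x^3 - 6*x^2 + 12*x - 8
which factors as (x - 2)^3. The eigenvalues (with algebraic multiplicities) are λ = 2 with multiplicity 3.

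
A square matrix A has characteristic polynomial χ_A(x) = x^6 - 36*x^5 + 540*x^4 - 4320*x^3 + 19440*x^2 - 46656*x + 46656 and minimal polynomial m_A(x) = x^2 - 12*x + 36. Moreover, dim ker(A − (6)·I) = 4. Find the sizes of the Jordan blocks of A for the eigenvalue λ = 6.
Block sizes for λ = 6: [2, 2, 1, 1]

Step 1 — from the characteristic polynomial, algebraic multiplicity of λ = 6 is 6. From dim ker(A − (6)·I) = 4, there are exactly 4 Jordan blocks for λ = 6.
Step 2 — from the minimal polynomial, the factor (x − 6)^2 tells us the largest block for λ = 6 has size 2.
Step 3 — with total size 6, 4 blocks, and largest block 2, the block sizes (in nonincreasing order) are [2, 2, 1, 1].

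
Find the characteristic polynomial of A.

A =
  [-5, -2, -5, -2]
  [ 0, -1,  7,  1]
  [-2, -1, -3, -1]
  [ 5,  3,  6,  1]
x^4 + 8*x^3 + 24*x^2 + 32*x + 16

Expanding det(x·I − A) (e.g. by cofactor expansion or by noting that A is similar to its Jordan form J, which has the same characteristic polynomial as A) gives
  χ_A(x) = x^4 + 8*x^3 + 24*x^2 + 32*x + 16
which factors as (x + 2)^4. The eigenvalues (with algebraic multiplicities) are λ = -2 with multiplicity 4.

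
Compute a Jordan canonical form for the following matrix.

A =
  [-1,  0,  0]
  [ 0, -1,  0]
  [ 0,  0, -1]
J_1(-1) ⊕ J_1(-1) ⊕ J_1(-1)

The characteristic polynomial is
  det(x·I − A) = x^3 + 3*x^2 + 3*x + 1 = (x + 1)^3

Eigenvalues and multiplicities (the geometric multiplicity of λ is n − rank(A − λI), which equals the number of Jordan blocks for λ):
  λ = -1: algebraic multiplicity = 3, geometric multiplicity = 3

Determining the block sizes for each eigenvalue:
  λ = -1: gm = am = 3, so every block has size 1 → block sizes [1, 1, 1]

Assembling the blocks gives a Jordan form
J =
  [-1,  0,  0]
  [ 0, -1,  0]
  [ 0,  0, -1]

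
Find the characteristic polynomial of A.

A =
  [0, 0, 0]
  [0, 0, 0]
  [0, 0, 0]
x^3

Expanding det(x·I − A) (e.g. by cofactor expansion or by noting that A is similar to its Jordan form J, which has the same characteristic polynomial as A) gives
  χ_A(x) = x^3
which factors as x^3. The eigenvalues (with algebraic multiplicities) are λ = 0 with multiplicity 3.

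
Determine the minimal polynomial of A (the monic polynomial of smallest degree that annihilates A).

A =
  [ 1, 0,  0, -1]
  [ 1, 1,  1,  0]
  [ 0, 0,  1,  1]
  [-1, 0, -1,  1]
x^3 - 3*x^2 + 3*x - 1

The characteristic polynomial is χ_A(x) = (x - 1)^4, so the eigenvalues are known. The minimal polynomial is
  m_A(x) = Π_λ (x − λ)^{k_λ}
where k_λ is the size of the *largest* Jordan block for λ (equivalently, the smallest k with (A − λI)^k v = 0 for every generalised eigenvector v of λ).

  λ = 1: largest Jordan block has size 3, contributing (x − 1)^3

So m_A(x) = (x - 1)^3 = x^3 - 3*x^2 + 3*x - 1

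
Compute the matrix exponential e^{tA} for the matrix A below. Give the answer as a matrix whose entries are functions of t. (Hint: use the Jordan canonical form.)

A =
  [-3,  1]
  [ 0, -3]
e^{tA} =
  [exp(-3*t), t*exp(-3*t)]
  [0, exp(-3*t)]

Strategy: write A = P · J · P⁻¹ where J is a Jordan canonical form, so e^{tA} = P · e^{tJ} · P⁻¹, and e^{tJ} can be computed block-by-block.

A has Jordan form
J =
  [-3,  1]
  [ 0, -3]
(up to reordering of blocks).

Per-block formulas:
  For a 2×2 Jordan block J_2(-3): exp(t · J_2(-3)) = e^(-3t)·(I + t·N), where N is the 2×2 nilpotent shift.

After assembling e^{tJ} and conjugating by P, we get:

e^{tA} =
  [exp(-3*t), t*exp(-3*t)]
  [0, exp(-3*t)]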